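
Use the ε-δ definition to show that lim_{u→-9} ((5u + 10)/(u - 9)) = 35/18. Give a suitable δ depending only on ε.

δ = min(9, (162/55)ε)

Fix ε > 0. We want δ > 0 with 0 < |u + 9| < δ ⇒ |(5u + 10)/(u - 9) − (35/18)| < ε.
Combining over a common denominator, (5u + 10)/(u - 9) − (35/18) = [(5u + 10)·(-18) − (-35)·(u - 9)] / [(-18)·(u - 9)] = -55(u + 9) / ((-18)(u - 9)).
So |(5u + 10)/(u - 9) − (35/18)| = 55|u + 9| / (18·|u − 9|).
Require δ ≤ 9, so |u − 9| ≥ |-18| − |u + 9| > 18 − 9 = 9.
Hence |(5u + 10)/(u - 9) − (35/18)| < 55|u + 9|/(18·9) = (55/162)|u + 9|, which is < ε once |u + 9| < (162/55)ε.
Take δ = min(9, (162/55)ε). Then 0 < |u + 9| < δ forces both bounds, so |(5u + 10)/(u - 9) − (35/18)| < ε.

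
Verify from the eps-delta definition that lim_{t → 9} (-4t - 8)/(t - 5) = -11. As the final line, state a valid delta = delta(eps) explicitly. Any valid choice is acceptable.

Let eps > 0 be given. We want delta > 0 with 0 < |t − 9| < delta ⇒ |(-4t - 8)/(t - 5) + 11| < eps.
Combining over a common denominator, (-4t - 8)/(t - 5) + 11 = [(-4t - 8)·4 − (-44)·(t - 5)] / [4·(t - 5)] = 28(t − 9) / (4(t - 5)).
So |(-4t - 8)/(t - 5) + 11| = 28|t − 9| / (4·|t − 5|).
Require delta ≤ 2, so |t − 5| ≥ |4| − |t − 9| > 4 − 2 = 2.
Hence |(-4t - 8)/(t - 5) + 11| < 28|t − 9|/(4·2) = (7/2)|t − 9|, which is < eps once |t − 9| < (2/7)eps.
Take delta = min(2, (2/7)eps). Then 0 < |t − 9| < delta forces both bounds, so |(-4t - 8)/(t - 5) + 11| < eps.

delta = min(2, (2/7)eps)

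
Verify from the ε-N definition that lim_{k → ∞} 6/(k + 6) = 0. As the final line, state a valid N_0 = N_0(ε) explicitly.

Fix ε > 0. For k ≥ 1, |6/(k + 6) − 0| = 6/(k + 6) ≤ 6/k.
We need 6/k < ε, i.e. k > 6/ε.
Take N_0 = 6/ε. If k > N_0 then |6/(k + 6)| ≤ 6/k < ε.

N_0 = 6/ε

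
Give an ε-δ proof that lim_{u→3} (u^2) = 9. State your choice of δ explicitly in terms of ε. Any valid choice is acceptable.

δ = min(1, ε/7)

Suppose ε > 0. We seek δ > 0 with 0 < |u − 3| < δ ⇒ |u^2 − 9| < ε.
Factor: u^2 − 9 = (u − 3)(u + 3), so |u^2 − 9| = |u − 3|·|u + 3|.
Impose δ ≤ 1 so that |u| < 4; then |u + 3| ≤ 7.
Hence |u^2 − 9| ≤ 7|u − 3|, which is < ε once |u − 3| < ε/7.
Take δ = min(1, ε/7). If 0 < |u − 3| < δ then both bounds hold and |u^2 − 9| ≤ 7|u − 3| < 7·(ε/7) = ε.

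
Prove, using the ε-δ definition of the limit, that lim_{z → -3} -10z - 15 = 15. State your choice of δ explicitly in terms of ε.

δ = ε/10

Let ε > 0. We need δ > 0 so that 0 < |z + 3| < δ implies |(-10z - 15) − 15| < ε.
|(-10z - 15) − 15| = |-10z - 30| = 10|z + 3|.
So 10|z + 3| < ε exactly when |z + 3| < ε/10.
Choosing δ = ε/10 gives |(-10z - 15) − 15| = 10|z + 3| < ε whenever |z + 3| < δ.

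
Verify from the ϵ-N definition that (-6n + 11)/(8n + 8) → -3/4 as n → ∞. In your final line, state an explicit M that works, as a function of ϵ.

Let ϵ > 0 be given. For n ≥ 1, |(-6n + 11)/(8n + 8) + 3/4| = |136|/(8(8n + 8)) = 136/(8(8n + 8)).
Since 8n + 8 ≥ 8n for n ≥ 1, this is ≤ 136/(8·8n) = (17/8)/n.
So |(-6n + 11)/(8n + 8) + 3/4| < ϵ whenever n > (17/8)/ϵ.
Take M = (17/8)/ϵ. If n > M then |(-6n + 11)/(8n + 8) + 3/4| ≤ (17/8)/n < ϵ.

M = (17/8)/ϵ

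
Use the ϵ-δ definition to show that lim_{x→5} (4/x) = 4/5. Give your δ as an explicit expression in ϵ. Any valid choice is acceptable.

δ = min(5/2, (25/8)ϵ)

Let ϵ > 0. We seek δ > 0 such that 0 < |x − 5| < δ implies |4/x − (4/5)| < ϵ.
|4/x − (4/5)| = 4·|5 − x|/(5·|x|) = 4|x − 5|/(5|x|).
Restrict δ ≤ 5/2. Then |x − 5| < 5/2 gives |x| > 5/2, so 5|x| > 25/2.
Then |4/x − (4/5)| < 4|x − 5|/(25/2), which is < ϵ when |x − 5| < (25/8)ϵ.
Take δ = min(5/2, (25/8)ϵ). Then 0 < |x − 5| < δ gives both |x − 5| < 5/2 and |x − 5| < (25/8)ϵ, so |4/x − (4/5)| < ϵ.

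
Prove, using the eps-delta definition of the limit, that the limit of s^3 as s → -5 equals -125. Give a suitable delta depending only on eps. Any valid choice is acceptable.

delta = min(2, eps/109)

Let eps > 0 be given. We seek delta > 0 with 0 < |s + 5| < delta ⇒ |s^3 + 125| < eps.
Factor: s^3 + 125 = (s + 5)(s^2 - 5s + 25), so |s^3 + 125| = |s + 5|·|s^2 - 5s + 25|.
Impose delta ≤ 2 so that |s| < 7; then |s^2 - 5s + 25| ≤ 109.
Hence |s^3 + 125| ≤ 109|s + 5|, which is < eps once |s + 5| < eps/109.
Take delta = min(2, eps/109). If 0 < |s + 5| < delta then both bounds hold and |s^3 + 125| ≤ 109|s + 5| < 109·(eps/109) = eps.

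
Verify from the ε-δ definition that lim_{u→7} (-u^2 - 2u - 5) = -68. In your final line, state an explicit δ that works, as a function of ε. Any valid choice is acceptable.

Fix ε > 0. We want δ > 0 such that 0 < |u − 7| < δ implies |(-u^2 - 2u - 5) + 68| < ε.
(-u^2 - 2u - 5) + 68 = -u^2 - 2u + 63 = (u − 7)(-u - 9).
So |(-u^2 - 2u - 5) + 68| = |u − 7|·|-u - 9|.
Require δ ≤ 2. Then |u − 7| < 2 gives |u| < 9, and by the triangle inequality |-u - 9| ≤ 9 + 9 = 18.
Hence |(-u^2 - 2u - 5) + 68| ≤ 18|u − 7| < ε provided |u − 7| < ε/18.
Choosing δ = min(2, ε/18) ensures both conditions, hence |(-u^2 - 2u - 5) + 68| < ε.

δ = min(2, ε/18)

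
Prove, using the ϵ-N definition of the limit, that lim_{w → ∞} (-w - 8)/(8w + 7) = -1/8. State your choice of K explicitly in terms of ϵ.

Suppose ϵ > 0. We seek K > 0 such that w > K implies |(-w - 8)/(8w + 7) + 1/8| < ϵ.
(-w - 8)/(8w + 7) + 1/8 = (8(-w - 8) − (-1)(8w + 7)) / (8(8w + 7)) = -57/(8(8w + 7)).
For w > 0 we have 8w + 7 > 8w, so |(-w - 8)/(8w + 7) + 1/8| = 57/(8(8w + 7)) < 57/(8·8w) = (57/64)/w.
Thus |(-w - 8)/(8w + 7) + 1/8| < ϵ whenever w > (57/64)/ϵ.
Take K = (57/64)/ϵ. If w > K then |(-w - 8)/(8w + 7) + 1/8| < (57/64)/w < ϵ.

K = (57/64)/ϵ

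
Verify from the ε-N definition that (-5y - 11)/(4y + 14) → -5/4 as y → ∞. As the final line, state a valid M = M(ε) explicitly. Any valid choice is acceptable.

M = (13/8)/ε

Suppose ε > 0. We seek M > 0 such that y > M implies |(-5y - 11)/(4y + 14) + 5/4| < ε.
(-5y - 11)/(4y + 14) + 5/4 = (4(-5y - 11) − (-5)(4y + 14)) / (4(4y + 14)) = 26/(4(4y + 14)).
For y > 0 we have 4y + 14 > 4y, so |(-5y - 11)/(4y + 14) + 5/4| = 26/(4(4y + 14)) < 26/(4·4y) = (13/8)/y.
Thus |(-5y - 11)/(4y + 14) + 5/4| < ε whenever y > (13/8)/ε.
Take M = (13/8)/ε. If y > M then |(-5y - 11)/(4y + 14) + 5/4| < (13/8)/y < ε.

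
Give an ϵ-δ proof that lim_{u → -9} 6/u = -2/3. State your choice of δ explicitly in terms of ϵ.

δ = min(9/2, (27/4)ϵ)

Suppose ϵ > 0. We seek δ > 0 such that 0 < |u + 9| < δ implies |6/u + 2/3| < ϵ.
|6/u + 2/3| = 6·|-9 − u|/(9·|u|) = 6|u + 9|/(9|u|).
Restrict δ ≤ 9/2. Then |u + 9| < 9/2 gives |u| > 9/2, so 9|u| > 81/2.
Then |6/u + 2/3| < 6|u + 9|/(81/2), which is < ϵ when |u + 9| < (27/4)ϵ.
Take δ = min(9/2, (27/4)ϵ). Then 0 < |u + 9| < δ gives both |u + 9| < 9/2 and |u + 9| < (27/4)ϵ, so |6/u + 2/3| < ϵ.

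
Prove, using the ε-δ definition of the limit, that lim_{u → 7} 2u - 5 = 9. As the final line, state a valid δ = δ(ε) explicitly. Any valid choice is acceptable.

δ = ε/2

Let ε > 0. We need δ > 0 so that 0 < |u − 7| < δ implies |(2u - 5) − 9| < ε.
|(2u - 5) − 9| = |2u - 14| = 2|u − 7|.
So 2|u − 7| < ε exactly when |u − 7| < ε/2.
Choosing δ = ε/2 gives |(2u - 5) − 9| = 2|u − 7| < ε whenever |u − 7| < δ.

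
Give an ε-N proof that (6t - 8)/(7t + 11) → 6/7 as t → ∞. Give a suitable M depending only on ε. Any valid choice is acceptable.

M = (122/49)/ε

Suppose ε > 0. We seek M > 0 such that t > M implies |(6t - 8)/(7t + 11) − (6/7)| < ε.
(6t - 8)/(7t + 11) − (6/7) = (7(6t - 8) − 6(7t + 11)) / (7(7t + 11)) = -122/(7(7t + 11)).
For t > 0 we have 7t + 11 > 7t, so |(6t - 8)/(7t + 11) − (6/7)| = 122/(7(7t + 11)) < 122/(7·7t) = (122/49)/t.
Thus |(6t - 8)/(7t + 11) − (6/7)| < ε whenever t > (122/49)/ε.
Take M = (122/49)/ε. If t > M then |(6t - 8)/(7t + 11) − (6/7)| < (122/49)/t < ε.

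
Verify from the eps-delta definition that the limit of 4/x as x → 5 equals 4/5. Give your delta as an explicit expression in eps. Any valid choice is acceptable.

Fix eps > 0. We seek delta > 0 such that 0 < |x − 5| < delta implies |4/x − (4/5)| < eps.
|4/x − (4/5)| = 4·|5 − x|/(5·|x|) = 4|x − 5|/(5|x|).
Restrict delta ≤ 5/2. Then |x − 5| < 5/2 gives |x| > 5/2, so 5|x| > 25/2.
Then |4/x − (4/5)| < 4|x − 5|/(25/2), which is < eps when |x − 5| < (25/8)eps.
Take delta = min(5/2, (25/8)eps). Then 0 < |x − 5| < delta gives both |x − 5| < 5/2 and |x − 5| < (25/8)eps, so |4/x − (4/5)| < eps.

delta = min(5/2, (25/8)eps)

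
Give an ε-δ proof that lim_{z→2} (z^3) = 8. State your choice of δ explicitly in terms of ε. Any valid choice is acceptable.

δ = min(2, ε/28)

Fix ε > 0. We seek δ > 0 with 0 < |z − 2| < δ ⇒ |z^3 − 8| < ε.
Factor: z^3 − 8 = (z − 2)(z^2 + 2z + 4), so |z^3 − 8| = |z − 2|·|z^2 + 2z + 4|.
Impose δ ≤ 2 so that |z| < 4; then |z^2 + 2z + 4| ≤ 28.
Hence |z^3 − 8| ≤ 28|z − 2|, which is < ε once |z − 2| < ε/28.
Take δ = min(2, ε/28). If 0 < |z − 2| < δ then both bounds hold and |z^3 − 8| ≤ 28|z − 2| < 28·(ε/28) = ε.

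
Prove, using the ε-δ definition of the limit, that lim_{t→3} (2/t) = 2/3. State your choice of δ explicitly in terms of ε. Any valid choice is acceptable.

Let ε > 0. We seek δ > 0 such that 0 < |t − 3| < δ implies |2/t − (2/3)| < ε.
|2/t − (2/3)| = 2·|3 − t|/(3·|t|) = 2|t − 3|/(3|t|).
Require δ ≤ 3/2 so that |t| > 3 − 3/2 = 3/2, hence 3|t| > 9/2.
Then |2/t − (2/3)| < 2|t − 3|/(9/2), which is < ε when |t − 3| < (9/4)ε.
Take δ = min(3/2, (9/4)ε). Then 0 < |t − 3| < δ gives both |t − 3| < 3/2 and |t − 3| < (9/4)ε, so |2/t − (2/3)| < ε.

δ = min(3/2, (9/4)ε)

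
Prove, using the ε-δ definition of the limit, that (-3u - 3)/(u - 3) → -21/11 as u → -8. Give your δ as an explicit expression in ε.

δ = min(11/2, (121/24)ε)

Fix ε > 0. We want δ > 0 with 0 < |u + 8| < δ ⇒ |(-3u - 3)/(u - 3) + 21/11| < ε.
Combining over a common denominator, (-3u - 3)/(u - 3) + 21/11 = [(-3u - 3)·(-11) − 21·(u - 3)] / [(-11)·(u - 3)] = 12(u + 8) / ((-11)(u - 3)).
So |(-3u - 3)/(u - 3) + 21/11| = 12|u + 8| / (11·|u − 3|).
Restrict δ ≤ 11/2. Then |u + 8| < 11/2 gives |u − 3| = |(u + 8) + (-11)| ≥ 11 − 11/2 = 11/2.
Hence |(-3u - 3)/(u - 3) + 21/11| < 12|u + 8|/(11·(11/2)) = (24/121)|u + 8|, which is < ε once |u + 8| < (121/24)ε.
Take δ = min(11/2, (121/24)ε). Then 0 < |u + 8| < δ forces both bounds, so |(-3u - 3)/(u - 3) + 21/11| < ε.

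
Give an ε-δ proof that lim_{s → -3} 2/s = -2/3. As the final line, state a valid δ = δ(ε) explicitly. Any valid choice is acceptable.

δ = min(3/2, (9/4)ε)

Fix ε > 0. We seek δ > 0 such that 0 < |s + 3| < δ implies |2/s + 2/3| < ε.
|2/s + 2/3| = 2·|-3 − s|/(3·|s|) = 2|s + 3|/(3|s|).
Require δ ≤ 3/2 so that |s| > 3 − 3/2 = 3/2, hence 3|s| > 9/2.
Then |2/s + 2/3| < 2|s + 3|/(9/2), which is < ε when |s + 3| < (9/4)ε.
Take δ = min(3/2, (9/4)ε). Then 0 < |s + 3| < δ gives both |s + 3| < 3/2 and |s + 3| < (9/4)ε, so |2/s + 2/3| < ε.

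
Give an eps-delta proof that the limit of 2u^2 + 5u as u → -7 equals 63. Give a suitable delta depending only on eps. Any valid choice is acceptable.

Let eps > 0 be given. We want delta > 0 such that 0 < |u + 7| < delta implies |(2u^2 + 5u) − 63| < eps.
(2u^2 + 5u) − 63 = 2u^2 + 5u - 63 = (u + 7)(2u - 9).
So |(2u^2 + 5u) − 63| = |u + 7|·|2u - 9|.
Assume first that |u + 7| < 1, so |u| < 8. Then |2u - 9| ≤ 2·8 + 9 = 25.
Hence |(2u^2 + 5u) − 63| ≤ 25|u + 7| < eps provided |u + 7| < eps/25.
Choosing delta = min(1, eps/25) ensures both conditions, hence |(2u^2 + 5u) − 63| < eps.

delta = min(1, eps/25)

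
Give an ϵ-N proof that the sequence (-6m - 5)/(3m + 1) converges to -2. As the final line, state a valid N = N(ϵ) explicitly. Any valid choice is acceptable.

Fix ϵ > 0. For m ≥ 1, |(-6m - 5)/(3m + 1) + 2| = |-9|/(3(3m + 1)) = 9/(3(3m + 1)).
Since 3m + 1 ≥ 3m for m ≥ 1, this is ≤ 9/(3·3m) = 1/m.
So |(-6m - 5)/(3m + 1) + 2| < ϵ whenever m > 1/ϵ.
Take N = 1/ϵ. If m > N then |(-6m - 5)/(3m + 1) + 2| ≤ 1/m < ϵ.

N = 1/ϵ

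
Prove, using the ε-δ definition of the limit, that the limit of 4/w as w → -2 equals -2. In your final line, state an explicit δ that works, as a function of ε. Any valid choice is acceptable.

δ = min(1, (1/2)ε)

Let ε > 0 be given. We seek δ > 0 such that 0 < |w + 2| < δ implies |4/w + 2| < ε.
|4/w + 2| = 4·|-2 − w|/(2·|w|) = 4|w + 2|/(2|w|).
Require δ ≤ 1 so that |w| > 2 − 1 = 1, hence 2|w| > 2.
Then |4/w + 2| < 4|w + 2|/2, which is < ε when |w + 2| < (1/2)ε.
Take δ = min(1, (1/2)ε). Then 0 < |w + 2| < δ gives both |w + 2| < 1 and |w + 2| < (1/2)ε, so |4/w + 2| < ε.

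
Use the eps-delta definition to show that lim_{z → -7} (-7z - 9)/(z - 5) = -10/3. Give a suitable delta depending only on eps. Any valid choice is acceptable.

Fix eps > 0. We want delta > 0 with 0 < |z + 7| < delta ⇒ |(-7z - 9)/(z - 5) + 10/3| < eps.
Combining over a common denominator, (-7z - 9)/(z - 5) + 10/3 = [(-7z - 9)·(-12) − 40·(z - 5)] / [(-12)·(z - 5)] = 44(z + 7) / ((-12)(z - 5)).
So |(-7z - 9)/(z - 5) + 10/3| = 44|z + 7| / (12·|z − 5|).
Require delta ≤ 6, so |z − 5| ≥ |-12| − |z + 7| > 12 − 6 = 6.
Hence |(-7z - 9)/(z - 5) + 10/3| < 44|z + 7|/(12·6) = (11/18)|z + 7|, which is < eps once |z + 7| < (18/11)eps.
Take delta = min(6, (18/11)eps). Then 0 < |z + 7| < delta forces both bounds, so |(-7z - 9)/(z - 5) + 10/3| < eps.

delta = min(6, (18/11)eps)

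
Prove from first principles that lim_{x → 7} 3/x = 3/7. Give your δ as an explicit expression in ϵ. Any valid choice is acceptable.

Fix ϵ > 0. We seek δ > 0 such that 0 < |x − 7| < δ implies |3/x − (3/7)| < ϵ.
|3/x − (3/7)| = 3·|7 − x|/(7·|x|) = 3|x − 7|/(7|x|).
Restrict δ ≤ 7/2. Then |x − 7| < 7/2 gives |x| > 7/2, so 7|x| > 49/2.
Then |3/x − (3/7)| < 3|x − 7|/(49/2), which is < ϵ when |x − 7| < (49/6)ϵ.
Take δ = min(7/2, (49/6)ϵ). Then 0 < |x − 7| < δ gives both |x − 7| < 7/2 and |x − 7| < (49/6)ϵ, so |3/x − (3/7)| < ϵ.

δ = min(7/2, (49/6)ϵ)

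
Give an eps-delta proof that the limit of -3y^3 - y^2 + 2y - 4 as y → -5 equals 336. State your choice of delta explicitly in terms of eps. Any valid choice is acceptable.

delta = min(2, eps/313)

Let eps > 0 be given. We want delta > 0 such that 0 < |y + 5| < delta implies |(-3y^3 - y^2 + 2y - 4) − 336| < eps.
(-3y^3 - y^2 + 2y - 4) − 336 = -3y^3 - y^2 + 2y - 340 = (y + 5)(-3y^2 + 14y - 68).
So |(-3y^3 - y^2 + 2y - 4) − 336| = |y + 5|·|-3y^2 + 14y - 68|.
Require delta ≤ 2. Then |y + 5| < 2 gives |y| < 7, and by the triangle inequality |-3y^2 + 14y - 68| ≤ 3·7^2 + 14·7 + 68 = 313.
Hence |(-3y^3 - y^2 + 2y - 4) − 336| ≤ 313|y + 5| < eps provided |y + 5| < eps/313.
Take delta = min(2, eps/313). Then 0 < |y + 5| < delta gives both |y + 5| < 2 and |y + 5| < eps/313, so |(-3y^3 - y^2 + 2y - 4) − 336| < eps.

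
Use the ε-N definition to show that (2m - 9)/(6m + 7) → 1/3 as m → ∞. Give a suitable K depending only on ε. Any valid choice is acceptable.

K = (17/9)/ε

Let ε > 0. For m ≥ 1, |(2m - 9)/(6m + 7) − (1/3)| = |-68|/(6(6m + 7)) = 68/(6(6m + 7)).
Since 6m + 7 ≥ 6m for m ≥ 1, this is ≤ 68/(6·6m) = (17/9)/m.
So |(2m - 9)/(6m + 7) − (1/3)| < ε whenever m > (17/9)/ε.
Take K = (17/9)/ε. If m > K then |(2m - 9)/(6m + 7) − (1/3)| ≤ (17/9)/m < ε.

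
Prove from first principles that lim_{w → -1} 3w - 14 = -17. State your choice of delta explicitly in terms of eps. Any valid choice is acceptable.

delta = eps/3

Suppose eps > 0. We need delta > 0 so that 0 < |w + 1| < delta implies |(3w - 14) + 17| < eps.
Since (3w - 14) + 17 = 3(w + 1), we have |(3w - 14) + 17| = 3|w + 1|.
Thus it suffices that |w + 1| < eps/3.
Take delta = eps/3. If 0 < |w + 1| < delta then |(3w - 14) + 17| = 3|w + 1| < 3·(eps/3) = eps.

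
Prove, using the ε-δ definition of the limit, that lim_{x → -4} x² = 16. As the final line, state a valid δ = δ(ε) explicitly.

Let ε > 0. We seek δ > 0 with 0 < |x + 4| < δ ⇒ |x² − 16| < ε.
Factor: x² − 16 = (x + 4)(x - 4), so |x² − 16| = |x + 4|·|x - 4|.
Impose δ ≤ 1 so that |x| < 5; then |x - 4| ≤ 9.
Hence |x² − 16| ≤ 9|x + 4|, which is < ε once |x + 4| < ε/9.
Take δ = min(1, ε/9). If 0 < |x + 4| < δ then both bounds hold and |x² − 16| ≤ 9|x + 4| < 9·(ε/9) = ε.

δ = min(1, ε/9)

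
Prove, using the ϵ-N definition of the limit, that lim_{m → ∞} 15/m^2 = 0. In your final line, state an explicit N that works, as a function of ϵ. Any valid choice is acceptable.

Let ϵ > 0 be given. For m ≥ 1, |15/m^2 − 0| = 15/m^2.
15/m^2 < ϵ ⇔ m^2 > 15/ϵ ⇔ m > (15/ϵ)^{1/2}.
Take N = (15/ϵ)^{1/2}. Then m > N implies 15/m^2 < ϵ.

N = (15/ϵ)^{1/2}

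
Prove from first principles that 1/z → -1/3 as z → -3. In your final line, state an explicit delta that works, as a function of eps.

Let eps > 0. We seek delta > 0 such that 0 < |z + 3| < delta implies |1/z + 1/3| < eps.
|1/z + 1/3| = |-3 − z|/(3·|z|) = |z + 3|/(3|z|).
Require delta ≤ 3/2 so that |z| > 3 − 3/2 = 3/2, hence 3|z| > 9/2.
Then |1/z + 1/3| < |z + 3|/(9/2), which is < eps when |z + 3| < (9/2)eps.
Take delta = min(3/2, (9/2)eps). Then 0 < |z + 3| < delta gives both |z + 3| < 3/2 and |z + 3| < (9/2)eps, so |1/z + 1/3| < eps.

delta = min(3/2, (9/2)eps)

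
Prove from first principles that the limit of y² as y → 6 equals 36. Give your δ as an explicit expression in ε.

δ = min(1, ε/13)

Let ε > 0 be given. We seek δ > 0 with 0 < |y − 6| < δ ⇒ |y² − 36| < ε.
Factor: y² − 36 = (y − 6)(y + 6), so |y² − 36| = |y − 6|·|y + 6|.
Impose δ ≤ 1 so that |y| < 7; then |y + 6| ≤ 13.
Hence |y² − 36| ≤ 13|y − 6|, which is < ε once |y − 6| < ε/13.
Take δ = min(1, ε/13). If 0 < |y − 6| < δ then both bounds hold and |y² − 36| ≤ 13|y − 6| < 13·(ε/13) = ε.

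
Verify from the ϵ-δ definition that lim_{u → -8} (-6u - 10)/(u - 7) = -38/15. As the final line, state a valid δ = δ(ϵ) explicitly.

δ = min(15/2, (225/104)ϵ)

Suppose ϵ > 0. We want δ > 0 with 0 < |u + 8| < δ ⇒ |(-6u - 10)/(u - 7) + 38/15| < ϵ.
Combining over a common denominator, (-6u - 10)/(u - 7) + 38/15 = [(-6u - 10)·(-15) − 38·(u - 7)] / [(-15)·(u - 7)] = 52(u + 8) / ((-15)(u - 7)).
So |(-6u - 10)/(u - 7) + 38/15| = 52|u + 8| / (15·|u − 7|).
Require δ ≤ 15/2, so |u − 7| ≥ |-15| − |u + 8| > 15 − 15/2 = 15/2.
Hence |(-6u - 10)/(u - 7) + 38/15| < 52|u + 8|/(15·(15/2)) = (104/225)|u + 8|, which is < ϵ once |u + 8| < (225/104)ϵ.
Take δ = min(15/2, (225/104)ϵ). Then 0 < |u + 8| < δ forces both bounds, so |(-6u - 10)/(u - 7) + 38/15| < ϵ.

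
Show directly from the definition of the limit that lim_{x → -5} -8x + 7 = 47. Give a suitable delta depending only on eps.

delta = eps/8

Let eps > 0. We need delta > 0 so that 0 < |x + 5| < delta implies |(-8x + 7) − 47| < eps.
|(-8x + 7) − 47| = |-8x - 40| = 8|x + 5|.
So 8|x + 5| < eps exactly when |x + 5| < eps/8.
Take delta = eps/8. If 0 < |x + 5| < delta then |(-8x + 7) − 47| = 8|x + 5| < 8·(eps/8) = eps.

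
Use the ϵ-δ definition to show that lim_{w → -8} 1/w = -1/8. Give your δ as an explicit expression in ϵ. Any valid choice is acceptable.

δ = min(4, 32ϵ)

Suppose ϵ > 0. We seek δ > 0 such that 0 < |w + 8| < δ implies |1/w + 1/8| < ϵ.
|1/w + 1/8| = |-8 − w|/(8·|w|) = |w + 8|/(8|w|).
Require δ ≤ 4 so that |w| > 8 − 4 = 4, hence 8|w| > 32.
Then |1/w + 1/8| < |w + 8|/32, which is < ϵ when |w + 8| < 32ϵ.
Take δ = min(4, 32ϵ). Then 0 < |w + 8| < δ gives both |w + 8| < 4 and |w + 8| < 32ϵ, so |1/w + 1/8| < ϵ.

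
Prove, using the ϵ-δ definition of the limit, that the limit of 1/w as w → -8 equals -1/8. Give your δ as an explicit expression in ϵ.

Suppose ϵ > 0. We seek δ > 0 such that 0 < |w + 8| < δ implies |1/w + 1/8| < ϵ.
|1/w + 1/8| = |-8 − w|/(8·|w|) = |w + 8|/(8|w|).
Require δ ≤ 4 so that |w| > 8 − 4 = 4, hence 8|w| > 32.
Then |1/w + 1/8| < |w + 8|/32, which is < ϵ when |w + 8| < 32ϵ.
Take δ = min(4, 32ϵ). Then 0 < |w + 8| < δ gives both |w + 8| < 4 and |w + 8| < 32ϵ, so |1/w + 1/8| < ϵ.

δ = min(4, 32ϵ)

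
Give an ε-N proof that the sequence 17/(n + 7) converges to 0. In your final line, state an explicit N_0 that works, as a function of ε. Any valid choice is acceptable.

N_0 = 17/ε

Suppose ε > 0. For n ≥ 1, |17/(n + 7) − 0| = 17/(n + 7) ≤ 17/n.
We need 17/n < ε, i.e. n > 17/ε.
Take N_0 = 17/ε. If n > N_0 then |17/(n + 7)| ≤ 17/n < ε.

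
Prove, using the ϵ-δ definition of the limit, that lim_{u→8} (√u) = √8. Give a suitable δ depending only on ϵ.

Let ϵ > 0. We want δ > 0 such that 0 < |u − 8| < δ implies |√u − √8| < ϵ.
Rationalise: √u − √8 = (u − 8)/(√u + √8), so |√u − √8| = |u − 8|/(√u + √8).
Restrict δ ≤ 8 so that |u − 8| < 8 forces u > 0, and then √u + √8 > √8.
Hence |√u − √8| < |u − 8|/√8, which is < ϵ once |u − 8| < √8·ϵ.
Take δ = min(8, √8·ϵ). If 0 < |u − 8| < δ then u > 0 and |√u − √8| < |u − 8|/√8 < ϵ.

δ = min(8, √8·ϵ)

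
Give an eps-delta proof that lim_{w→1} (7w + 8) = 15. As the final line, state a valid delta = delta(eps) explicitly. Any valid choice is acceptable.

Fix eps > 0. We need delta > 0 so that 0 < |w − 1| < delta implies |(7w + 8) − 15| < eps.
Since (7w + 8) − 15 = 7(w − 1), we have |(7w + 8) − 15| = 7|w − 1|.
So 7|w − 1| < eps exactly when |w − 1| < eps/7.
Take delta = eps/7. If 0 < |w − 1| < delta then |(7w + 8) − 15| = 7|w − 1| < 7·(eps/7) = eps.

delta = eps/7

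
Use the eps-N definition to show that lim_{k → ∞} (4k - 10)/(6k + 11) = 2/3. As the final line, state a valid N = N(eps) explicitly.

N = (26/9)/eps

Fix eps > 0. For k ≥ 1, |(4k - 10)/(6k + 11) − (2/3)| = |-104|/(6(6k + 11)) = 104/(6(6k + 11)).
Since 6k + 11 ≥ 6k for k ≥ 1, this is ≤ 104/(6·6k) = (26/9)/k.
So |(4k - 10)/(6k + 11) − (2/3)| < eps whenever k > (26/9)/eps.
Take N = (26/9)/eps. If k > N then |(4k - 10)/(6k + 11) − (2/3)| ≤ (26/9)/k < eps.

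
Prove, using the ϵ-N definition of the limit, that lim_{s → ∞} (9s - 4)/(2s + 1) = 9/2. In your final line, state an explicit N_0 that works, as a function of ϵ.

Let ϵ > 0 be given. We seek N_0 > 0 such that s > N_0 implies |(9s - 4)/(2s + 1) − (9/2)| < ϵ.
(9s - 4)/(2s + 1) − (9/2) = (2(9s - 4) − 9(2s + 1)) / (2(2s + 1)) = -17/(2(2s + 1)).
For s > 0 we have 2s + 1 > 2s, so |(9s - 4)/(2s + 1) − (9/2)| = 17/(2(2s + 1)) < 17/(2·2s) = (17/4)/s.
Thus |(9s - 4)/(2s + 1) − (9/2)| < ϵ whenever s > (17/4)/ϵ.
Take N_0 = (17/4)/ϵ. If s > N_0 then |(9s - 4)/(2s + 1) − (9/2)| < (17/4)/s < ϵ.

N_0 = (17/4)/ϵ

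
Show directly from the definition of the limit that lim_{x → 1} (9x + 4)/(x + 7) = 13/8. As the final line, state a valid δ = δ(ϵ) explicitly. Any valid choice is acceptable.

δ = min(4, (32/59)ϵ)

Let ϵ > 0 be given. We want δ > 0 with 0 < |x − 1| < δ ⇒ |(9x + 4)/(x + 7) − (13/8)| < ϵ.
Combining over a common denominator, (9x + 4)/(x + 7) − (13/8) = [(9x + 4)·8 − 13·(x + 7)] / [8·(x + 7)] = 59(x − 1) / (8(x + 7)).
So |(9x + 4)/(x + 7) − (13/8)| = 59|x − 1| / (8·|x + 7|).
Require δ ≤ 4, so |x + 7| ≥ |8| − |x − 1| > 8 − 4 = 4.
Hence |(9x + 4)/(x + 7) − (13/8)| < 59|x − 1|/(8·4) = (59/32)|x − 1|, which is < ϵ once |x − 1| < (32/59)ϵ.
Take δ = min(4, (32/59)ϵ). Then 0 < |x − 1| < δ forces both bounds, so |(9x + 4)/(x + 7) − (13/8)| < ϵ.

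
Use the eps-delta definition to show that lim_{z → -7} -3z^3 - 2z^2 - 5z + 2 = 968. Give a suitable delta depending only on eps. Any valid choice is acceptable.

Suppose eps > 0. We want delta > 0 such that 0 < |z + 7| < delta implies |(-3z^3 - 2z^2 - 5z + 2) − 968| < eps.
(-3z^3 - 2z^2 - 5z + 2) − 968 = -3z^3 - 2z^2 - 5z - 966 = (z + 7)(-3z^2 + 19z - 138).
So |(-3z^3 - 2z^2 - 5z + 2) − 968| = |z + 7|·|-3z^2 + 19z - 138|.
Require delta ≤ 1. Then |z + 7| < 1 gives |z| < 8, and by the triangle inequality |-3z^2 + 19z - 138| ≤ 3·8^2 + 19·8 + 138 = 482.
Hence |(-3z^3 - 2z^2 - 5z + 2) − 968| ≤ 482|z + 7| < eps provided |z + 7| < eps/482.
Take delta = min(1, eps/482). Then 0 < |z + 7| < delta gives both |z + 7| < 1 and |z + 7| < eps/482, so |(-3z^3 - 2z^2 - 5z + 2) − 968| < eps.

delta = min(1, eps/482)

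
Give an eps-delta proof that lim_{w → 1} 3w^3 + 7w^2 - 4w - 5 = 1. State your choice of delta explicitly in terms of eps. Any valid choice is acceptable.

delta = min(1, eps/38)

Fix eps > 0. We want delta > 0 such that 0 < |w − 1| < delta implies |(3w^3 + 7w^2 - 4w - 5) − 1| < eps.
(3w^3 + 7w^2 - 4w - 5) − 1 = 3w^3 + 7w^2 - 4w - 6 = (w − 1)(3w^2 + 10w + 6).
So |(3w^3 + 7w^2 - 4w - 5) − 1| = |w − 1|·|3w^2 + 10w + 6|.
Assume first that |w − 1| < 1, so |w| < 2. Then |3w^2 + 10w + 6| ≤ 3·2^2 + 10·2 + 6 = 38.
Hence |(3w^3 + 7w^2 - 4w - 5) − 1| ≤ 38|w − 1| < eps provided |w − 1| < eps/38.
Take delta = min(1, eps/38). Then 0 < |w − 1| < delta gives both |w − 1| < 1 and |w − 1| < eps/38, so |(3w^3 + 7w^2 - 4w - 5) − 1| < eps.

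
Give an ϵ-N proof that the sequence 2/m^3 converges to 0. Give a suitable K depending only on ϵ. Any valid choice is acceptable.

K = (2/ϵ)^{1/3}

Suppose ϵ > 0. For m ≥ 1, |2/m^3 − 0| = 2/m^3.
2/m^3 < ϵ ⇔ m^3 > 2/ϵ ⇔ m > (2/ϵ)^{1/3}.
Take K = (2/ϵ)^{1/3}. Then m > K implies 2/m^3 < ϵ.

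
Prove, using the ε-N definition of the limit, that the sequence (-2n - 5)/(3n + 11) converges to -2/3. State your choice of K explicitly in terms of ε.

K = (7/9)/ε

Fix ε > 0. For n ≥ 1, |(-2n - 5)/(3n + 11) + 2/3| = |7|/(3(3n + 11)) = 7/(3(3n + 11)).
Since 3n + 11 ≥ 3n for n ≥ 1, this is ≤ 7/(3·3n) = (7/9)/n.
So |(-2n - 5)/(3n + 11) + 2/3| < ε whenever n > (7/9)/ε.
Take K = (7/9)/ε. If n > K then |(-2n - 5)/(3n + 11) + 2/3| ≤ (7/9)/n < ε.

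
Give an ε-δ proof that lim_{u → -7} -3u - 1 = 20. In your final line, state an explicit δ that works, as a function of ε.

Let ε > 0 be given. We need δ > 0 so that 0 < |u + 7| < δ implies |(-3u - 1) − 20| < ε.
|(-3u - 1) − 20| = |-3u - 21| = 3|u + 7|.
So 3|u + 7| < ε exactly when |u + 7| < ε/3.
Choosing δ = ε/3 gives |(-3u - 1) − 20| = 3|u + 7| < ε whenever |u + 7| < δ.

δ = ε/3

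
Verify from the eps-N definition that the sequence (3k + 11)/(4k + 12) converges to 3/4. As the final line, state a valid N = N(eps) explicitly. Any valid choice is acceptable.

Let eps > 0 be given. For k ≥ 1, |(3k + 11)/(4k + 12) − (3/4)| = |8|/(4(4k + 12)) = 8/(4(4k + 12)).
Since 4k + 12 ≥ 4k for k ≥ 1, this is ≤ 8/(4·4k) = (1/2)/k.
So |(3k + 11)/(4k + 12) − (3/4)| < eps whenever k > (1/2)/eps.
Take N = (1/2)/eps. If k > N then |(3k + 11)/(4k + 12) − (3/4)| ≤ (1/2)/k < eps.

N = (1/2)/eps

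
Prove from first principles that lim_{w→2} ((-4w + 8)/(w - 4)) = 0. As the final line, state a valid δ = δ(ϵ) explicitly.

Suppose ϵ > 0. We want δ > 0 with 0 < |w − 2| < δ ⇒ |(-4w + 8)/(w - 4) − 0| < ϵ.
Combining over a common denominator, (-4w + 8)/(w - 4) − 0 = [(-4w + 8)·(-2) − 0·(w - 4)] / [(-2)·(w - 4)] = 8(w − 2) / ((-2)(w - 4)).
So |(-4w + 8)/(w - 4) − 0| = 8|w − 2| / (2·|w − 4|).
Require δ ≤ 1, so |w − 4| ≥ |-2| − |w − 2| > 2 − 1 = 1.
Hence |(-4w + 8)/(w - 4) − 0| < 8|w − 2|/(2·1) = 4|w − 2|, which is < ϵ once |w − 2| < (1/4)ϵ.
Take δ = min(1, (1/4)ϵ). Then 0 < |w − 2| < δ forces both bounds, so |(-4w + 8)/(w - 4) − 0| < ϵ.

δ = min(1, (1/4)ϵ)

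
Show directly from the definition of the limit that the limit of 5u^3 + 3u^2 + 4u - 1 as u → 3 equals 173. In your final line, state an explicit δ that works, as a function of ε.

Suppose ε > 0. We want δ > 0 such that 0 < |u − 3| < δ implies |(5u^3 + 3u^2 + 4u - 1) − 173| < ε.
(5u^3 + 3u^2 + 4u - 1) − 173 = 5u^3 + 3u^2 + 4u - 174 = (u − 3)(5u^2 + 18u + 58).
So |(5u^3 + 3u^2 + 4u - 1) − 173| = |u − 3|·|5u^2 + 18u + 58|.
Assume first that |u − 3| < 1, so |u| < 4. Then |5u^2 + 18u + 58| ≤ 5·4^2 + 18·4 + 58 = 210.
Hence |(5u^3 + 3u^2 + 4u - 1) − 173| ≤ 210|u − 3| < ε provided |u − 3| < ε/210.
Take δ = min(1, ε/210). Then 0 < |u − 3| < δ gives both |u − 3| < 1 and |u − 3| < ε/210, so |(5u^3 + 3u^2 + 4u - 1) − 173| < ε.

δ = min(1, ε/210)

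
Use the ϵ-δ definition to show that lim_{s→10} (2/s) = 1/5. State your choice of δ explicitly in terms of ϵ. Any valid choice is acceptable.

Let ϵ > 0 be given. We seek δ > 0 such that 0 < |s − 10| < δ implies |2/s − (1/5)| < ϵ.
|2/s − (1/5)| = 2·|10 − s|/(10·|s|) = 2|s − 10|/(10|s|).
Restrict δ ≤ 5. Then |s − 10| < 5 gives |s| > 5, so 10|s| > 50.
Then |2/s − (1/5)| < 2|s − 10|/50, which is < ϵ when |s − 10| < 25ϵ.
Take δ = min(5, 25ϵ). Then 0 < |s − 10| < δ gives both |s − 10| < 5 and |s − 10| < 25ϵ, so |2/s − (1/5)| < ϵ.

δ = min(5, 25ϵ)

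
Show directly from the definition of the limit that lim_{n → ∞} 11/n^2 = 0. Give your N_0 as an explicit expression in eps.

N_0 = (11/eps)^{1/2}

Let eps > 0 be given. For n ≥ 1, |11/n^2 − 0| = 11/n^2.
11/n^2 < eps ⇔ n^2 > 11/eps ⇔ n > (11/eps)^{1/2}.
Take N_0 = (11/eps)^{1/2}. Then n > N_0 implies 11/n^2 < eps.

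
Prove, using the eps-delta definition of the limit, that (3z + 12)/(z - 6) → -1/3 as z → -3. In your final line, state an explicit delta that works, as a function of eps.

Let eps > 0. We want delta > 0 with 0 < |z + 3| < delta ⇒ |(3z + 12)/(z - 6) + 1/3| < eps.
Combining over a common denominator, (3z + 12)/(z - 6) + 1/3 = [(3z + 12)·(-9) − 3·(z - 6)] / [(-9)·(z - 6)] = -30(z + 3) / ((-9)(z - 6)).
So |(3z + 12)/(z - 6) + 1/3| = 30|z + 3| / (9·|z − 6|).
Require delta ≤ 9/2, so |z − 6| ≥ |-9| − |z + 3| > 9 − 9/2 = 9/2.
Hence |(3z + 12)/(z - 6) + 1/3| < 30|z + 3|/(9·(9/2)) = (20/27)|z + 3|, which is < eps once |z + 3| < (27/20)eps.
Take delta = min(9/2, (27/20)eps). Then 0 < |z + 3| < delta forces both bounds, so |(3z + 12)/(z - 6) + 1/3| < eps.

delta = min(9/2, (27/20)eps)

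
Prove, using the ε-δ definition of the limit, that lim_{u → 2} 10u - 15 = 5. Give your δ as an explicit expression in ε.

δ = ε/10

Let ε > 0. We need δ > 0 so that 0 < |u − 2| < δ implies |(10u - 15) − 5| < ε.
Since (10u - 15) − 5 = 10(u − 2), we have |(10u - 15) − 5| = 10|u − 2|.
Thus it suffices that |u − 2| < ε/10.
Choosing δ = ε/10 gives |(10u - 15) − 5| = 10|u − 2| < ε whenever |u − 2| < δ.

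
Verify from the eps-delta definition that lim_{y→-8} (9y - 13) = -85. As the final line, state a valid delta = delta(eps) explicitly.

Let eps > 0 be given. We need delta > 0 so that 0 < |y + 8| < delta implies |(9y - 13) + 85| < eps.
|(9y - 13) + 85| = |9y + 72| = 9|y + 8|.
Thus it suffices that |y + 8| < eps/9.
Choosing delta = eps/9 gives |(9y - 13) + 85| = 9|y + 8| < eps whenever |y + 8| < delta.

delta = eps/9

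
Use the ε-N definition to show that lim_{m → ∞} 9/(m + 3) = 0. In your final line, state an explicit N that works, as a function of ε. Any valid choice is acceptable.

Let ε > 0 be given. For m ≥ 1, |9/(m + 3) − 0| = 9/(m + 3) ≤ 9/m.
We need 9/m < ε, i.e. m > 9/ε.
Take N = 9/ε. If m > N then |9/(m + 3)| ≤ 9/m < ε.

N = 9/ε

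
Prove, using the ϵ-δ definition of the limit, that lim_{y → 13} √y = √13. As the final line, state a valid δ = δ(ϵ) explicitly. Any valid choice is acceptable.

Let ϵ > 0 be given. We want δ > 0 such that 0 < |y − 13| < δ implies |√y − √13| < ϵ.
Rationalise: √y − √13 = (y − 13)/(√y + √13), so |√y − √13| = |y − 13|/(√y + √13).
Restrict δ ≤ 13 so that |y − 13| < 13 forces y > 0, and then √y + √13 > √13.
Hence |√y − √13| < |y − 13|/√13, which is < ϵ once |y − 13| < √13·ϵ.
Take δ = min(13, √13·ϵ). If 0 < |y − 13| < δ then y > 0 and |√y − √13| < |y − 13|/√13 < ϵ.

δ = min(13, √13·ϵ)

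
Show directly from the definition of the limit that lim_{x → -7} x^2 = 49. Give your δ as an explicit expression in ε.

Let ε > 0 be given. We seek δ > 0 with 0 < |x + 7| < δ ⇒ |x^2 − 49| < ε.
Factor: x^2 − 49 = (x + 7)(x - 7), so |x^2 − 49| = |x + 7|·|x - 7|.
Impose δ ≤ 1 so that |x| < 8; then |x - 7| ≤ 15.
Hence |x^2 − 49| ≤ 15|x + 7|, which is < ε once |x + 7| < ε/15.
Take δ = min(1, ε/15). If 0 < |x + 7| < δ then both bounds hold and |x^2 − 49| ≤ 15|x + 7| < 15·(ε/15) = ε.

δ = min(1, ε/15)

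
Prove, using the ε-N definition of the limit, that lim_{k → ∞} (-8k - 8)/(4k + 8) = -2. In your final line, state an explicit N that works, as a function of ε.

N = 2/ε

Let ε > 0. For k ≥ 1, |(-8k - 8)/(4k + 8) + 2| = |32|/(4(4k + 8)) = 32/(4(4k + 8)).
Since 4k + 8 ≥ 4k for k ≥ 1, this is ≤ 32/(4·4k) = 2/k.
So |(-8k - 8)/(4k + 8) + 2| < ε whenever k > 2/ε.
Take N = 2/ε. If k > N then |(-8k - 8)/(4k + 8) + 2| ≤ 2/k < ε.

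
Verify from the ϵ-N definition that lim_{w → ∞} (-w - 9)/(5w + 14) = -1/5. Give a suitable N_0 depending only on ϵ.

Suppose ϵ > 0. We seek N_0 > 0 such that w > N_0 implies |(-w - 9)/(5w + 14) + 1/5| < ϵ.
(-w - 9)/(5w + 14) + 1/5 = (5(-w - 9) − (-1)(5w + 14)) / (5(5w + 14)) = -31/(5(5w + 14)).
For w > 0 we have 5w + 14 > 5w, so |(-w - 9)/(5w + 14) + 1/5| = 31/(5(5w + 14)) < 31/(5·5w) = (31/25)/w.
Thus |(-w - 9)/(5w + 14) + 1/5| < ϵ whenever w > (31/25)/ϵ.
Take N_0 = (31/25)/ϵ. If w > N_0 then |(-w - 9)/(5w + 14) + 1/5| < (31/25)/w < ϵ.

N_0 = (31/25)/ϵ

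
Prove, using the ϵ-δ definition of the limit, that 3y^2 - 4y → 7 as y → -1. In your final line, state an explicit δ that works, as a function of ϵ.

δ = min(1, ϵ/13)

Fix ϵ > 0. We want δ > 0 such that 0 < |y + 1| < δ implies |(3y^2 - 4y) − 7| < ϵ.
(3y^2 - 4y) − 7 = 3y^2 - 4y - 7 = (y + 1)(3y - 7).
So |(3y^2 - 4y) − 7| = |y + 1|·|3y - 7|.
Require δ ≤ 1. Then |y + 1| < 1 gives |y| < 2, and by the triangle inequality |3y - 7| ≤ 3·2 + 7 = 13.
Hence |(3y^2 - 4y) − 7| ≤ 13|y + 1| < ϵ provided |y + 1| < ϵ/13.
Choosing δ = min(1, ϵ/13) ensures both conditions, hence |(3y^2 - 4y) − 7| < ϵ.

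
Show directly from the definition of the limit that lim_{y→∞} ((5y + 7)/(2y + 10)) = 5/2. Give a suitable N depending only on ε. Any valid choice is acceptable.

N = 9/ε

Suppose ε > 0. We seek N > 0 such that y > N implies |(5y + 7)/(2y + 10) − (5/2)| < ε.
(5y + 7)/(2y + 10) − (5/2) = (2(5y + 7) − 5(2y + 10)) / (2(2y + 10)) = -36/(2(2y + 10)).
For y > 0 we have 2y + 10 > 2y, so |(5y + 7)/(2y + 10) − (5/2)| = 36/(2(2y + 10)) < 36/(2·2y) = 9/y.
Thus |(5y + 7)/(2y + 10) − (5/2)| < ε whenever y > 9/ε.
Take N = 9/ε. If y > N then |(5y + 7)/(2y + 10) − (5/2)| < 9/y < ε.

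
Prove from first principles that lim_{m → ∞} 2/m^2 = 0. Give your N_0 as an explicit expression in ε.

N_0 = (2/ε)^{1/2}

Suppose ε > 0. For m ≥ 1, |2/m^2 − 0| = 2/m^2.
2/m^2 < ε ⇔ m^2 > 2/ε ⇔ m > (2/ε)^{1/2}.
Take N_0 = (2/ε)^{1/2}. Then m > N_0 implies 2/m^2 < ε.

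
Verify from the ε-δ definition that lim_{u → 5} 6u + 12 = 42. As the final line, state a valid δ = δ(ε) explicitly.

δ = ε/6

Fix ε > 0. We need δ > 0 so that 0 < |u − 5| < δ implies |(6u + 12) − 42| < ε.
Since (6u + 12) − 42 = 6(u − 5), we have |(6u + 12) − 42| = 6|u − 5|.
So 6|u − 5| < ε exactly when |u − 5| < ε/6.
Take δ = ε/6. If 0 < |u − 5| < δ then |(6u + 12) − 42| = 6|u − 5| < 6·(ε/6) = ε.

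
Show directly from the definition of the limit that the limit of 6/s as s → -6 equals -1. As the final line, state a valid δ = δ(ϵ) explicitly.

Let ϵ > 0. We seek δ > 0 such that 0 < |s + 6| < δ implies |6/s + 1| < ϵ.
|6/s + 1| = 6·|-6 − s|/(6·|s|) = 6|s + 6|/(6|s|).
Restrict δ ≤ 3. Then |s + 6| < 3 gives |s| > 3, so 6|s| > 18.
Then |6/s + 1| < 6|s + 6|/18, which is < ϵ when |s + 6| < 3ϵ.
Take δ = min(3, 3ϵ). Then 0 < |s + 6| < δ gives both |s + 6| < 3 and |s + 6| < 3ϵ, so |6/s + 1| < ϵ.

δ = min(3, 3ϵ)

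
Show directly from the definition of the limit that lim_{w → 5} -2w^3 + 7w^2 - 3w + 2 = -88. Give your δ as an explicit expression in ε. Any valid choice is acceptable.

Let ε > 0 be given. We want δ > 0 such that 0 < |w − 5| < δ implies |(-2w^3 + 7w^2 - 3w + 2) + 88| < ε.
(-2w^3 + 7w^2 - 3w + 2) + 88 = -2w^3 + 7w^2 - 3w + 90 = (w − 5)(-2w^2 - 3w - 18).
So |(-2w^3 + 7w^2 - 3w + 2) + 88| = |w − 5|·|-2w^2 - 3w - 18|.
Assume first that |w − 5| < 2, so |w| < 7. Then |-2w^2 - 3w - 18| ≤ 2·7^2 + 3·7 + 18 = 137.
Hence |(-2w^3 + 7w^2 - 3w + 2) + 88| ≤ 137|w − 5| < ε provided |w − 5| < ε/137.
Take δ = min(2, ε/137). Then 0 < |w − 5| < δ gives both |w − 5| < 2 and |w − 5| < ε/137, so |(-2w^3 + 7w^2 - 3w + 2) + 88| < ε.

δ = min(2, ε/137)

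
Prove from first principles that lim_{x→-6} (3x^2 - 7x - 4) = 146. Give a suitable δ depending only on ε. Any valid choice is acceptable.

Suppose ε > 0. We want δ > 0 such that 0 < |x + 6| < δ implies |(3x^2 - 7x - 4) − 146| < ε.
(3x^2 - 7x - 4) − 146 = 3x^2 - 7x - 150 = (x + 6)(3x - 25).
So |(3x^2 - 7x - 4) − 146| = |x + 6|·|3x - 25|.
Require δ ≤ 1. Then |x + 6| < 1 gives |x| < 7, and by the triangle inequality |3x - 25| ≤ 3·7 + 25 = 46.
Hence |(3x^2 - 7x - 4) − 146| ≤ 46|x + 6| < ε provided |x + 6| < ε/46.
Take δ = min(1, ε/46). Then 0 < |x + 6| < δ gives both |x + 6| < 1 and |x + 6| < ε/46, so |(3x^2 - 7x - 4) − 146| < ε.

δ = min(1, ε/46)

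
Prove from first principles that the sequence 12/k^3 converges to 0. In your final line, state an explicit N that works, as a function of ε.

Suppose ε > 0. For k ≥ 1, |12/k^3 − 0| = 12/k^3.
12/k^3 < ε ⇔ k^3 > 12/ε ⇔ k > (12/ε)^{1/3}.
Take N = (12/ε)^{1/3}. Then k > N implies 12/k^3 < ε.

N = (12/ε)^{1/3}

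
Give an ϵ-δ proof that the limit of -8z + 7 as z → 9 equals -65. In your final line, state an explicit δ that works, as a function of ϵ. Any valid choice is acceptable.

Let ϵ > 0 be given. We need δ > 0 so that 0 < |z − 9| < δ implies |(-8z + 7) + 65| < ϵ.
|(-8z + 7) + 65| = |-8z + 72| = 8|z − 9|.
So 8|z − 9| < ϵ exactly when |z − 9| < ϵ/8.
Take δ = ϵ/8. If 0 < |z − 9| < δ then |(-8z + 7) + 65| = 8|z − 9| < 8·(ϵ/8) = ϵ.

δ = ϵ/8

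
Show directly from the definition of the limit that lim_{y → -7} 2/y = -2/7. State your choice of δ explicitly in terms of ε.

Let ε > 0. We seek δ > 0 such that 0 < |y + 7| < δ implies |2/y + 2/7| < ε.
|2/y + 2/7| = 2·|-7 − y|/(7·|y|) = 2|y + 7|/(7|y|).
Require δ ≤ 7/2 so that |y| > 7 − 7/2 = 7/2, hence 7|y| > 49/2.
Then |2/y + 2/7| < 2|y + 7|/(49/2), which is < ε when |y + 7| < (49/4)ε.
Take δ = min(7/2, (49/4)ε). Then 0 < |y + 7| < δ gives both |y + 7| < 7/2 and |y + 7| < (49/4)ε, so |2/y + 2/7| < ε.

δ = min(7/2, (49/4)ε)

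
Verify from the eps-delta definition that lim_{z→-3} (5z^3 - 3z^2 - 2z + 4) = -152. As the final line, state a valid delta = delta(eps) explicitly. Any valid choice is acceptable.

delta = min(2, eps/267)

Suppose eps > 0. We want delta > 0 such that 0 < |z + 3| < delta implies |(5z^3 - 3z^2 - 2z + 4) + 152| < eps.
(5z^3 - 3z^2 - 2z + 4) + 152 = 5z^3 - 3z^2 - 2z + 156 = (z + 3)(5z^2 - 18z + 52).
So |(5z^3 - 3z^2 - 2z + 4) + 152| = |z + 3|·|5z^2 - 18z + 52|.
Assume first that |z + 3| < 2, so |z| < 5. Then |5z^2 - 18z + 52| ≤ 5·5^2 + 18·5 + 52 = 267.
Hence |(5z^3 - 3z^2 - 2z + 4) + 152| ≤ 267|z + 3| < eps provided |z + 3| < eps/267.
Take delta = min(2, eps/267). Then 0 < |z + 3| < delta gives both |z + 3| < 2 and |z + 3| < eps/267, so |(5z^3 - 3z^2 - 2z + 4) + 152| < eps.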